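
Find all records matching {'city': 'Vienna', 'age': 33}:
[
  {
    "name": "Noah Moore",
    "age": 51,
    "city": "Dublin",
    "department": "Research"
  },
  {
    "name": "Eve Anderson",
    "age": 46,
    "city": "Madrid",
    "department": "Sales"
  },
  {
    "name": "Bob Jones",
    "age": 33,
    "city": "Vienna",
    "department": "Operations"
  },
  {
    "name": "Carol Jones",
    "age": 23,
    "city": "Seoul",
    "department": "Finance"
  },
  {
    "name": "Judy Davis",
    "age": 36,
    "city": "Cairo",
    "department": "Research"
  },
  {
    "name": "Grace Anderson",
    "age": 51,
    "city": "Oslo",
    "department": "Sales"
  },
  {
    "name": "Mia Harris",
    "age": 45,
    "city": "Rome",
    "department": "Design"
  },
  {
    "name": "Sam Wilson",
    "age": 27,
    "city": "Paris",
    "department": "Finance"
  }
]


Search criteria: {'city': 'Vienna', 'age': 33}

Checking 8 records:
  Noah Moore: {city: Dublin, age: 51}
  Eve Anderson: {city: Madrid, age: 46}
  Bob Jones: {city: Vienna, age: 33} <-- MATCH
  Carol Jones: {city: Seoul, age: 23}
  Judy Davis: {city: Cairo, age: 36}
  Grace Anderson: {city: Oslo, age: 51}
  Mia Harris: {city: Rome, age: 45}
  Sam Wilson: {city: Paris, age: 27}

Matches: ["Bob Jones"]

["Bob Jones"]


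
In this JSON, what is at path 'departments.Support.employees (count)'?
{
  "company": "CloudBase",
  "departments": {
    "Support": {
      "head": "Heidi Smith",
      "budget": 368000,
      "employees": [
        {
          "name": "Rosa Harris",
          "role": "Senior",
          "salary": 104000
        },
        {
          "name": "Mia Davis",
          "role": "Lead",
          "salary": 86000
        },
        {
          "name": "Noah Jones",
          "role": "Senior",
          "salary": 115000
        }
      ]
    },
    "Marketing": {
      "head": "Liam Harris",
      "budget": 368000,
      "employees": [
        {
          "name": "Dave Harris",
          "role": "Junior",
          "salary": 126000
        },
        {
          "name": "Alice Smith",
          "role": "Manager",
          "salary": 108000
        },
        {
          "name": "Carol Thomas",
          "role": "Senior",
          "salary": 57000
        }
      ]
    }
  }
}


Path: departments.Support.employees (count)

Navigate:
  -> departments
  -> Support
  -> employees (array, length 3)

3


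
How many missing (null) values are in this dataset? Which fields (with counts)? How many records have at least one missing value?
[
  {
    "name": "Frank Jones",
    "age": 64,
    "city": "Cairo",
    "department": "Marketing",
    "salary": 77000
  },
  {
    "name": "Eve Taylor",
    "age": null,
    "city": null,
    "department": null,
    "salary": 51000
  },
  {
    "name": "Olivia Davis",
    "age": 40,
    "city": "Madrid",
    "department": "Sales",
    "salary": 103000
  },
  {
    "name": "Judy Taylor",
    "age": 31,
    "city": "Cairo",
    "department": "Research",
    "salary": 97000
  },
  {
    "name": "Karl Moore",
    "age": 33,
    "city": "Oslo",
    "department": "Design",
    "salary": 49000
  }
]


Checking for missing (null) values in 5 records:

  Frank Jones: complete
  Eve Taylor: age, city, department
  Olivia Davis: complete
  Judy Taylor: complete
  Karl Moore: complete

Per field:
  name: 0 missing
  age: 1 missing
  city: 1 missing
  department: 1 missing
  salary: 0 missing

Total missing values: 3
Records with any missing: 1

3 missing values (age: 1, city: 1, department: 1); 1 incomplete records


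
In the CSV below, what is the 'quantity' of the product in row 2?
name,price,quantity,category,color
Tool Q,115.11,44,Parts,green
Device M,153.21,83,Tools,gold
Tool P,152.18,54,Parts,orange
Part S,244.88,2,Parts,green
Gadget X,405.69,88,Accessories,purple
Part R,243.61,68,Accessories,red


Query: Row 2 ('Device M'), column 'quantity'
Value: 83

83


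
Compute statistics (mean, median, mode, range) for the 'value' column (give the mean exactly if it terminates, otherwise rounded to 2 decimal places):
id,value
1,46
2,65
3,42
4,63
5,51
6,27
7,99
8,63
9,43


Data: [46, 65, 42, 63, 51, 27, 99, 63, 43]
Count: 9
Sum: 499
Mean: 499/9 ≈ 55.44 (rounded to 2 decimal places)
Sorted: [27, 42, 43, 46, 51, 63, 63, 65, 99]
Median: 51.0
Mode: 63 (2 times)
Range: 99 - 27 = 72
Min: 27, Max: 99

mean≈55.44, median=51.0, mode=63, range=72


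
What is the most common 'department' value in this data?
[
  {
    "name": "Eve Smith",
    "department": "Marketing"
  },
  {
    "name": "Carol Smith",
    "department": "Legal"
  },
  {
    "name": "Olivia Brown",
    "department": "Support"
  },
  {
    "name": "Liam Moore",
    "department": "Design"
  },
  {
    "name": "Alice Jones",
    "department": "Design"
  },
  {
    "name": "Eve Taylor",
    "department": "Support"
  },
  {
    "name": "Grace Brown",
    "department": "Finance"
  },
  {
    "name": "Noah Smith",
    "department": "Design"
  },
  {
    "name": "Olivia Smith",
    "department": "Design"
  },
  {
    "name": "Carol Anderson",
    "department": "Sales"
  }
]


Counting 'department' values across 10 records:

  Design: 4 ####
  Support: 2 ##
  Marketing: 1 #
  Legal: 1 #
  Finance: 1 #
  Sales: 1 #

Most common: Design (4 times)

Design (4 times)


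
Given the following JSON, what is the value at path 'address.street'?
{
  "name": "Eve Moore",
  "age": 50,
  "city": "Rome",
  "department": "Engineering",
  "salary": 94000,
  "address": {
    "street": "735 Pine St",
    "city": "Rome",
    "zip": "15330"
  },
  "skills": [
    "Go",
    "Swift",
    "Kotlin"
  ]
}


Query: address.street
Path: address -> street
Value: 735 Pine St

735 Pine St


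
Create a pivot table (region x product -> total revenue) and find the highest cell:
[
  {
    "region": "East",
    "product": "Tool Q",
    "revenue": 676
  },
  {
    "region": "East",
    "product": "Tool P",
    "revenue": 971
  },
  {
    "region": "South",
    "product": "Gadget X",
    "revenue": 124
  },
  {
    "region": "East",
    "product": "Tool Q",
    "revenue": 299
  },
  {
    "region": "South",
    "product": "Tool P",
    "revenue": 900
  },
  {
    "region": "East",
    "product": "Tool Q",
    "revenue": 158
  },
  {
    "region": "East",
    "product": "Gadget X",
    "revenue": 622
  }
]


Pivot: region (rows) x product (columns) -> total revenue

     Gadget X      Tool P        Tool Q      
East           622           971          1133  
South          124           900             0  

Highest: East / Tool Q = $1133

East / Tool Q = $1133


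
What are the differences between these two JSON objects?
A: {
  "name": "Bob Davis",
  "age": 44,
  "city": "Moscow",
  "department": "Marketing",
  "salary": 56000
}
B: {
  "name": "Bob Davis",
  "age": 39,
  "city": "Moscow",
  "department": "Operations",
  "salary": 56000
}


Comparing each field (in key order):
  name: same
  age: DIFFERENT
  city: same
  department: DIFFERENT
  salary: same
Differences:
  age: 44 -> 39
  department: Marketing -> Operations

2 field(s) changed

2 changes: age, department


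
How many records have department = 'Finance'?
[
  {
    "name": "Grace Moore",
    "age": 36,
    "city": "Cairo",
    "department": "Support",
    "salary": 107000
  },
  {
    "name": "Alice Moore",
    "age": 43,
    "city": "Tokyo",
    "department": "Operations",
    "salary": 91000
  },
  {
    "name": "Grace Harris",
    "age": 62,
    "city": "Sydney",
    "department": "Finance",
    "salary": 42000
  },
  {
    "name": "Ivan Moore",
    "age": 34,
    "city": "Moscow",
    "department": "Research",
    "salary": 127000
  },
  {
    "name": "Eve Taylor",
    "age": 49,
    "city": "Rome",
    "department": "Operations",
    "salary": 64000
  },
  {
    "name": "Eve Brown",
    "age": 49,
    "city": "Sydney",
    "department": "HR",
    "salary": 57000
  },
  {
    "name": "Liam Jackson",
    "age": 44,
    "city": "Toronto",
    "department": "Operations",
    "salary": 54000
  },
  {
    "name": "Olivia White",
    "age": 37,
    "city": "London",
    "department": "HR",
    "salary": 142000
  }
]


Data: 8 records
Condition: department = 'Finance'

Checking each record:
  Grace Moore: Support
  Alice Moore: Operations
  Grace Harris: Finance MATCH
  Ivan Moore: Research
  Eve Taylor: Operations
  Eve Brown: HR
  Liam Jackson: Operations
  Olivia White: HR

Count: 1

1


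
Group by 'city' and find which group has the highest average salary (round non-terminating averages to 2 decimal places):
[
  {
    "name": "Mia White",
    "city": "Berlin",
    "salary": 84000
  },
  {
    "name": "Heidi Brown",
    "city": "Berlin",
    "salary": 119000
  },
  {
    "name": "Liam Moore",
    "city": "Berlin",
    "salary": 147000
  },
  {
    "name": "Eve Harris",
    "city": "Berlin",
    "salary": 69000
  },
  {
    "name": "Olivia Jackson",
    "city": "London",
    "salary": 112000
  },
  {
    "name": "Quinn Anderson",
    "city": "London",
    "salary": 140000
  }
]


Group by: city

Groups:
  Berlin: 4 people, avg salary = 419000/4 = $104750
  London: 2 people, avg salary = 252000/2 = $126000

Highest average salary: London ($126000)

London ($126000)


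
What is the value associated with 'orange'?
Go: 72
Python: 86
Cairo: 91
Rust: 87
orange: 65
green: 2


Looking up key 'orange'
Value: 65

65


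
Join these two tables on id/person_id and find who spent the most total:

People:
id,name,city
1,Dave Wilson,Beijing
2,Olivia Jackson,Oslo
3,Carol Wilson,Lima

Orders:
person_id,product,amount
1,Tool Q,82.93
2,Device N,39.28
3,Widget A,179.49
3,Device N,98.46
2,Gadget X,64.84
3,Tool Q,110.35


Join on: people.id = orders.person_id

Joined rows:
  Dave Wilson (Beijing) bought Tool Q for $82.93
  Olivia Jackson (Oslo) bought Device N for $39.28
  Carol Wilson (Lima) bought Widget A for $179.49
  Carol Wilson (Lima) bought Device N for $98.46
  Olivia Jackson (Oslo) bought Gadget X for $64.84
  Carol Wilson (Lima) bought Tool Q for $110.35

Total per person:
  Carol Wilson: $388.30
  Olivia Jackson: $104.12
  Dave Wilson: $82.93

Top spender: Carol Wilson ($388.30)

Carol Wilson ($388.30)


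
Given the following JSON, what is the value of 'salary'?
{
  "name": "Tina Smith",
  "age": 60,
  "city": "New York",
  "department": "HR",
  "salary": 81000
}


Looking up field 'salary'
Value: 81000

81000


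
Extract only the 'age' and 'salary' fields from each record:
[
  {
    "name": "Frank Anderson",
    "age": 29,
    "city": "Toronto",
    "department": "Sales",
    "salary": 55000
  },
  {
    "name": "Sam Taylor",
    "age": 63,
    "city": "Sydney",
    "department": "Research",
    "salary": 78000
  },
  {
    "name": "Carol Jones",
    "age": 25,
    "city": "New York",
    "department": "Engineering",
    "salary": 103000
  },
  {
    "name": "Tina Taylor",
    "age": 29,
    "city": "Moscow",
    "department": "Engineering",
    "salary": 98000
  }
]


Original: 4 records with fields: name, age, city, department, salary
Keep: ['age', 'salary']
Drop: ['name', 'city', 'department']
Result: 4 records, 2 fields each

[
  {
    "age": 29,
    "salary": 55000
  },
  {
    "age": 63,
    "salary": 78000
  },
  {
    "age": 25,
    "salary": 103000
  },
  {
    "age": 29,
    "salary": 98000
  }
]


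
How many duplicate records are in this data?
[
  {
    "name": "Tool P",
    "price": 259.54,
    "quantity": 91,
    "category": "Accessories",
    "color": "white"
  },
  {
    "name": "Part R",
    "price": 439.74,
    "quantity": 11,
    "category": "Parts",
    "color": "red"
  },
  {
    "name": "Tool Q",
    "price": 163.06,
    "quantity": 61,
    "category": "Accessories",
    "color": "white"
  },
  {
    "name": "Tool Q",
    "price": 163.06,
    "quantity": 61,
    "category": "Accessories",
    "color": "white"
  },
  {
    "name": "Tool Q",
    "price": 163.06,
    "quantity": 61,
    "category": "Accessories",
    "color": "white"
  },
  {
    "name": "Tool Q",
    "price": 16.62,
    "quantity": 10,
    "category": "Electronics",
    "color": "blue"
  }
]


Checking 6 records for duplicates:

  Row 1: Tool P ($259.54, qty 91)
  Row 2: Part R ($439.74, qty 11)
  Row 3: Tool Q ($163.06, qty 61)
  Row 4: Tool Q ($163.06, qty 61) <-- DUPLICATE
  Row 5: Tool Q ($163.06, qty 61) <-- DUPLICATE
  Row 6: Tool Q ($16.62, qty 10)

Duplicates found: 2
Unique records: 4

2 duplicates, 4 unique


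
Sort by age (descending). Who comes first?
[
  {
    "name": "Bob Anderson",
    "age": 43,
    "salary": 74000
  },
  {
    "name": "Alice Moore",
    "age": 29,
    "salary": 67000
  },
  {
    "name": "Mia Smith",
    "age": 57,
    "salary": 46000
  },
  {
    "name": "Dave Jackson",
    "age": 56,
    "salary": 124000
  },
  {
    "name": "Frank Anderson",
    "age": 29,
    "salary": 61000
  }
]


Sort by: age (descending)

Sorted order:
  1. Mia Smith (age = 57)
  2. Dave Jackson (age = 56)
  3. Bob Anderson (age = 43)
  4. Alice Moore (age = 29)
  5. Frank Anderson (age = 29)

First: Mia Smith

Mia Smith


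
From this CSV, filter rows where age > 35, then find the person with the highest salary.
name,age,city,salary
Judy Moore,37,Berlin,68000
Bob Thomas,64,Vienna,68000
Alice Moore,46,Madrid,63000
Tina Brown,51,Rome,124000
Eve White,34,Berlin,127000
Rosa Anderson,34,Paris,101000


Filter: age > 35
Sort by: salary (descending)

Filtered records (4):
  Tina Brown, age 51, salary $124000
  Judy Moore, age 37, salary $68000
  Bob Thomas, age 64, salary $68000
  Alice Moore, age 46, salary $63000

Highest salary: Tina Brown ($124000)

Tina Brown


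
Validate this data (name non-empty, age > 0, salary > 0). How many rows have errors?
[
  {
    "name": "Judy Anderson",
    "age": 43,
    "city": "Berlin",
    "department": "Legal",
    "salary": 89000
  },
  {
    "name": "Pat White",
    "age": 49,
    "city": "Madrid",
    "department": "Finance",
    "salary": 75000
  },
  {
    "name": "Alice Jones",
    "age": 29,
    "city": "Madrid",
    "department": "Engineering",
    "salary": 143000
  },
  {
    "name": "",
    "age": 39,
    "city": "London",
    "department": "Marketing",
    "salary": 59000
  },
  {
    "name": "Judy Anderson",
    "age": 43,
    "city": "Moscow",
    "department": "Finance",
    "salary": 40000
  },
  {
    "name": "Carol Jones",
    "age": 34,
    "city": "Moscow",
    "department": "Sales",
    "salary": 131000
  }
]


Validating 6 records:
Rules: name non-empty, age > 0, salary > 0

  Row 1 (Judy Anderson): OK
  Row 2 (Pat White): OK
  Row 3 (Alice Jones): OK
  Row 4 (???): empty name
  Row 5 (Judy Anderson): OK
  Row 6 (Carol Jones): OK

Total errors: 1

1 errors


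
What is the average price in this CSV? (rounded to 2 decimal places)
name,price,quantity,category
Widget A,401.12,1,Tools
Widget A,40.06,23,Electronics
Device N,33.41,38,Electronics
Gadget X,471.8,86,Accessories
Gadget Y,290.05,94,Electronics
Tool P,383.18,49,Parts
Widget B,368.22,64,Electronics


Computing average price:
Values: [401.12, 40.06, 33.41, 471.8, 290.05, 383.18, 368.22]
Sum = 1987.84
Count = 7
Average = 1987.84/7 ≈ 283.98 (rounded to 2 decimal places)

283.98


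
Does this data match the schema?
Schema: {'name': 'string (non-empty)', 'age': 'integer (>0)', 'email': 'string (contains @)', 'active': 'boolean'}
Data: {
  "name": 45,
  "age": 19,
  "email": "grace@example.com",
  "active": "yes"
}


Validating each field against schema:
  name: FAIL (45 is not a string)
  age: OK (positive integer)
  email: OK (string with @)
  active: FAIL ("yes" is not a boolean)

Result: INVALID (2 errors: name, active)

INVALID (2 errors: name, active)


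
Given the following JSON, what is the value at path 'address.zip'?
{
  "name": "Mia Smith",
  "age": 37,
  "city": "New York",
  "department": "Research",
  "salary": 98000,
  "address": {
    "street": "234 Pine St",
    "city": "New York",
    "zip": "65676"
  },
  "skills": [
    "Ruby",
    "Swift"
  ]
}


Query: address.zip
Path: address -> zip
Value: 65676

65676


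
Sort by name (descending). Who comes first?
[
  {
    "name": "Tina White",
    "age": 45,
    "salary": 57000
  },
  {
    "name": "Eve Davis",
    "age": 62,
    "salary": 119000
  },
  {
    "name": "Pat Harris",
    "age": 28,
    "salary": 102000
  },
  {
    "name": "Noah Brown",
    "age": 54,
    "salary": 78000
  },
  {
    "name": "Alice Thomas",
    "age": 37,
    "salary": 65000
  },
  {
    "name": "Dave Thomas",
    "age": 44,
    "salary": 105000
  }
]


Sort by: name (descending)

Sorted order:
  1. Tina White (name = Tina White)
  2. Pat Harris (name = Pat Harris)
  3. Noah Brown (name = Noah Brown)
  4. Eve Davis (name = Eve Davis)
  5. Dave Thomas (name = Dave Thomas)
  6. Alice Thomas (name = Alice Thomas)

First: Tina White

Tina White


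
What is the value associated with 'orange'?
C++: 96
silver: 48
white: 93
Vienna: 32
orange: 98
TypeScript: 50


Looking up key 'orange'
Value: 98

98


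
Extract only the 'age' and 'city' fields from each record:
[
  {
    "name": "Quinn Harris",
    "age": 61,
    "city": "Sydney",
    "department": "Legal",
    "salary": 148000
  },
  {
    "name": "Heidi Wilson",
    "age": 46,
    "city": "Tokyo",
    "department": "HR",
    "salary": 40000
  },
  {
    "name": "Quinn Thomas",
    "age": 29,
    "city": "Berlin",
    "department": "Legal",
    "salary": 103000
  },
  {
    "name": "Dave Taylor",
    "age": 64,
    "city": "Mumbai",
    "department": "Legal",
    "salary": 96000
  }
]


Original: 4 records with fields: name, age, city, department, salary
Keep: ['age', 'city']
Drop: ['name', 'department', 'salary']
Result: 4 records, 2 fields each

[
  {
    "age": 61,
    "city": "Sydney"
  },
  {
    "age": 46,
    "city": "Tokyo"
  },
  {
    "age": 29,
    "city": "Berlin"
  },
  {
    "age": 64,
    "city": "Mumbai"
  }
]


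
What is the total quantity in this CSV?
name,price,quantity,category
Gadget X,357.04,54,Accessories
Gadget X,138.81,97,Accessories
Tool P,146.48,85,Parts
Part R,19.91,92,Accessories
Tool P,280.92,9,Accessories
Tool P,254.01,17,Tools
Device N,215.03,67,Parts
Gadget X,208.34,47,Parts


Computing total quantity:
Values: [54, 97, 85, 92, 9, 17, 67, 47]
Sum = 468

468


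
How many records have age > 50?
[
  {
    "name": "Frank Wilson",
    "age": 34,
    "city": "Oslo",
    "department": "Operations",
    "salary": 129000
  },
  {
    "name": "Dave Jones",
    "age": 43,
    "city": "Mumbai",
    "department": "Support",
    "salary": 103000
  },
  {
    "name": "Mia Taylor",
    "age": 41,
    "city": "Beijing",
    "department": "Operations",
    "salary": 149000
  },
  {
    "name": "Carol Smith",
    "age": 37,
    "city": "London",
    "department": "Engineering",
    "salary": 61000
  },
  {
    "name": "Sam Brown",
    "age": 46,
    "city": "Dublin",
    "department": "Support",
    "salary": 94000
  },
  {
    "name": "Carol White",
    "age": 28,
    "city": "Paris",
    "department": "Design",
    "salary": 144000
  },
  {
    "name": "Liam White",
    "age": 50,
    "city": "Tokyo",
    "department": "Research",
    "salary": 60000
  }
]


Data: 7 records
Condition: age > 50

Checking each record:
  Frank Wilson: 34
  Dave Jones: 43
  Mia Taylor: 41
  Carol Smith: 37
  Sam Brown: 46
  Carol White: 28
  Liam White: 50

Count: 0

0


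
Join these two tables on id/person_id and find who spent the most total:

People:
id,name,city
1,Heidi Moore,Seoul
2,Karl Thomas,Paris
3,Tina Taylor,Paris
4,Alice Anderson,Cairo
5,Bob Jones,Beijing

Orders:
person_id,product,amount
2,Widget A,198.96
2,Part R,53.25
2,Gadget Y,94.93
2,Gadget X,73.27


Join on: people.id = orders.person_id

Joined rows:
  Karl Thomas (Paris) bought Widget A for $198.96
  Karl Thomas (Paris) bought Part R for $53.25
  Karl Thomas (Paris) bought Gadget Y for $94.93
  Karl Thomas (Paris) bought Gadget X for $73.27

Total per person:
  Karl Thomas: $420.41

Top spender: Karl Thomas ($420.41)

Karl Thomas ($420.41)


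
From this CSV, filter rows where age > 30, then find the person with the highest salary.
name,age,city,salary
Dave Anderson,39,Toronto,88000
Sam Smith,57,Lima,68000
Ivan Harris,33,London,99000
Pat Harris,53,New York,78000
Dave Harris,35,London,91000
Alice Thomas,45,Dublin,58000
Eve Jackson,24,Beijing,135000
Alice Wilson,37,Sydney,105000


Filter: age > 30
Sort by: salary (descending)

Filtered records (7):
  Alice Wilson, age 37, salary $105000
  Ivan Harris, age 33, salary $99000
  Dave Harris, age 35, salary $91000
  Dave Anderson, age 39, salary $88000
  Pat Harris, age 53, salary $78000
  Sam Smith, age 57, salary $68000
  Alice Thomas, age 45, salary $58000

Highest salary: Alice Wilson ($105000)

Alice Wilson


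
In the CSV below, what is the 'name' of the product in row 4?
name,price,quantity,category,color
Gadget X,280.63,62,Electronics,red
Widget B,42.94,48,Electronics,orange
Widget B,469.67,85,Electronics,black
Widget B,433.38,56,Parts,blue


Query: Row 4 ('Widget B'), column 'name'
Value: Widget B

Widget B


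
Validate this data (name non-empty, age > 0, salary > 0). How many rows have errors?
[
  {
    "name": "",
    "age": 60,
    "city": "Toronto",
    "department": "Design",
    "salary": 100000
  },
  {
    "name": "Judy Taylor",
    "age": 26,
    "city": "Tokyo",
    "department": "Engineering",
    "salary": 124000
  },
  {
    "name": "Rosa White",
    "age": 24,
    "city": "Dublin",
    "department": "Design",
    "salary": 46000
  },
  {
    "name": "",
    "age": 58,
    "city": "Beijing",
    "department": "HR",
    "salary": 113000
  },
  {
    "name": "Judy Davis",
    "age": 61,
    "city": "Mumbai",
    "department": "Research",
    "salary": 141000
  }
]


Validating 5 records:
Rules: name non-empty, age > 0, salary > 0

  Row 1 (???): empty name
  Row 2 (Judy Taylor): OK
  Row 3 (Rosa White): OK
  Row 4 (???): empty name
  Row 5 (Judy Davis): OK

Total errors: 2

2 errors


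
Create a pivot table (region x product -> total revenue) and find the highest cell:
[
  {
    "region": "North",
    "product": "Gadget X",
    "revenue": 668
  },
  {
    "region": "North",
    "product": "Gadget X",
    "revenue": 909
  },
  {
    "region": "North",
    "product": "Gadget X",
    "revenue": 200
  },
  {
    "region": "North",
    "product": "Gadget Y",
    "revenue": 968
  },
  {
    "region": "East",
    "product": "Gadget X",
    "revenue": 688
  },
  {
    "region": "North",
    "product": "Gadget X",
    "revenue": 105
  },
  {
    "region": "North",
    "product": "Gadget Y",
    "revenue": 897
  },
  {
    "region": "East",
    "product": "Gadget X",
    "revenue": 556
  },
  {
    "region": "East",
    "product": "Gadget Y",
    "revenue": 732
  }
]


Pivot: region (rows) x product (columns) -> total revenue

     Gadget X      Gadget Y    
East          1244           732  
North         1882          1865  

Highest: North / Gadget X = $1882

North / Gadget X = $1882


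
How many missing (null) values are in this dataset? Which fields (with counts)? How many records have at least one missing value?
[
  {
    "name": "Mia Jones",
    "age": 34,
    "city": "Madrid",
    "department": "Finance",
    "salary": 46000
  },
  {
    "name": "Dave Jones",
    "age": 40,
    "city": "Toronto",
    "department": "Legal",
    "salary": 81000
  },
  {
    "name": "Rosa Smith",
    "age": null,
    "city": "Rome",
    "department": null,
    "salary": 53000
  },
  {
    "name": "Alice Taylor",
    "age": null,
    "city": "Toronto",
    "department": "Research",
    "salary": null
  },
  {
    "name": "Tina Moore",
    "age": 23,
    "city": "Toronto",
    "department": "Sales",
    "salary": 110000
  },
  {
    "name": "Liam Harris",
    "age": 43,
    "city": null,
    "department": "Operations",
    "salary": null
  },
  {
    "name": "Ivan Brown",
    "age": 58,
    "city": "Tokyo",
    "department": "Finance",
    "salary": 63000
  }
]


Checking for missing (null) values in 7 records:

  Mia Jones: complete
  Dave Jones: complete
  Rosa Smith: age, department
  Alice Taylor: age, salary
  Tina Moore: complete
  Liam Harris: city, salary
  Ivan Brown: complete

Per field:
  name: 0 missing
  age: 2 missing
  city: 1 missing
  department: 1 missing
  salary: 2 missing

Total missing values: 6
Records with any missing: 3

6 missing values (age: 2, city: 1, department: 1, salary: 2); 3 incomplete records


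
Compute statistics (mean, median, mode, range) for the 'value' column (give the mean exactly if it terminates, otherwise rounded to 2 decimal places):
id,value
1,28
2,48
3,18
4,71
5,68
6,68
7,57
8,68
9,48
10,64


Data: [28, 48, 18, 71, 68, 68, 57, 68, 48, 64]
Count: 10
Sum: 538
Mean: 538/10 = 53.8
Sorted: [18, 28, 48, 48, 57, 64, 68, 68, 68, 71]
Median: 60.5
Mode: 68 (3 times)
Range: 71 - 18 = 53
Min: 18, Max: 71

mean=53.8, median=60.5, mode=68, range=53


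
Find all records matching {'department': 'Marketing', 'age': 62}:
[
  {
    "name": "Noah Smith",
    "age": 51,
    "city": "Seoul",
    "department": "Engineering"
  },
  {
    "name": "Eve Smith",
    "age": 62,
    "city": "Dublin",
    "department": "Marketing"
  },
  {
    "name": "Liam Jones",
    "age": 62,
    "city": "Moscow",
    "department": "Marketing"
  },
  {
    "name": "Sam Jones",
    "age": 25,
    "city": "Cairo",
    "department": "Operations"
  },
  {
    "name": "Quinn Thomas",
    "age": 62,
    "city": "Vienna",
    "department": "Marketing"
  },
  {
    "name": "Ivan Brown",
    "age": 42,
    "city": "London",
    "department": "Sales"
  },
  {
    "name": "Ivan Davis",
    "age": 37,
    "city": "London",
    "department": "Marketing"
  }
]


Search criteria: {'department': 'Marketing', 'age': 62}

Checking 7 records:
  Noah Smith: {department: Engineering, age: 51}
  Eve Smith: {department: Marketing, age: 62} <-- MATCH
  Liam Jones: {department: Marketing, age: 62} <-- MATCH
  Sam Jones: {department: Operations, age: 25}
  Quinn Thomas: {department: Marketing, age: 62} <-- MATCH
  Ivan Brown: {department: Sales, age: 42}
  Ivan Davis: {department: Marketing, age: 37}

Matches: ["Eve Smith", "Liam Jones", "Quinn Thomas"]

["Eve Smith", "Liam Jones", "Quinn Thomas"]


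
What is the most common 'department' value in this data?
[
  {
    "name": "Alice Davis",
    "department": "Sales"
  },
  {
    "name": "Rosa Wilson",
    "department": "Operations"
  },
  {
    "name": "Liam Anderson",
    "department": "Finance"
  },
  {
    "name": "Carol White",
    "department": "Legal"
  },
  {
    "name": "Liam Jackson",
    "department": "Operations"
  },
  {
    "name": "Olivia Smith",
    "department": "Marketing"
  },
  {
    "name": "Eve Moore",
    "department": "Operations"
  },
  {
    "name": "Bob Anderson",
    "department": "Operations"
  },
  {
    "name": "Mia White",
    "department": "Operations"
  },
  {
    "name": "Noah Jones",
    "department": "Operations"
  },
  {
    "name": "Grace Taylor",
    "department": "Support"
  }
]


Counting 'department' values across 11 records:

  Operations: 6 ######
  Sales: 1 #
  Finance: 1 #
  Legal: 1 #
  Marketing: 1 #
  Support: 1 #

Most common: Operations (6 times)

Operations (6 times)


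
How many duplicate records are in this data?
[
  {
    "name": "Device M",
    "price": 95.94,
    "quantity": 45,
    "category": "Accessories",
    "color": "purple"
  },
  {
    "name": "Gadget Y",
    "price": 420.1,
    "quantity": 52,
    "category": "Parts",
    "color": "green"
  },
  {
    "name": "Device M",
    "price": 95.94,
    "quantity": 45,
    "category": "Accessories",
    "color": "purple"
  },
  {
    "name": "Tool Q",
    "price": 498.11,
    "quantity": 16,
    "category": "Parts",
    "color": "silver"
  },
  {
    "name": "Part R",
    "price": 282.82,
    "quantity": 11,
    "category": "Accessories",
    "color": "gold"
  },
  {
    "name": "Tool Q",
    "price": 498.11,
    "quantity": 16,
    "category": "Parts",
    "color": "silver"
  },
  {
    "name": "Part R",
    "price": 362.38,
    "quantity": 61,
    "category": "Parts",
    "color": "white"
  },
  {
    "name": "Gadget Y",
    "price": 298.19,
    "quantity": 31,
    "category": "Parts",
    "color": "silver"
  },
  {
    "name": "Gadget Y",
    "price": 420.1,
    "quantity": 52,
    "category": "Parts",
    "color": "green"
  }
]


Checking 9 records for duplicates:

  Row 1: Device M ($95.94, qty 45)
  Row 2: Gadget Y ($420.1, qty 52)
  Row 3: Device M ($95.94, qty 45) <-- DUPLICATE
  Row 4: Tool Q ($498.11, qty 16)
  Row 5: Part R ($282.82, qty 11)
  Row 6: Tool Q ($498.11, qty 16) <-- DUPLICATE
  Row 7: Part R ($362.38, qty 61)
  Row 8: Gadget Y ($298.19, qty 31)
  Row 9: Gadget Y ($420.1, qty 52) <-- DUPLICATE

Duplicates found: 3
Unique records: 6

3 duplicates, 6 unique


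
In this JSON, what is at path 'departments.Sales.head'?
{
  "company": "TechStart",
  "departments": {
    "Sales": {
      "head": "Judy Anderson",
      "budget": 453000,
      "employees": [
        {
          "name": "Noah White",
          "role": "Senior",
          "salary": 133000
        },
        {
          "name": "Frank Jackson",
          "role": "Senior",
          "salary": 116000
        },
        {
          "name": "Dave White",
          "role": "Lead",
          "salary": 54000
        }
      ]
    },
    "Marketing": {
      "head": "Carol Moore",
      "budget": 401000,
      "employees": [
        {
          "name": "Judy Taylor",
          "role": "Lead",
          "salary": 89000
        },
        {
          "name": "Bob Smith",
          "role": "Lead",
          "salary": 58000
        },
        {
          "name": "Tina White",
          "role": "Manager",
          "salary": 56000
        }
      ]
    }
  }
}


Path: departments.Sales.head

Navigate:
  -> departments
  -> Sales
  -> head = 'Judy Anderson'

Judy Anderson


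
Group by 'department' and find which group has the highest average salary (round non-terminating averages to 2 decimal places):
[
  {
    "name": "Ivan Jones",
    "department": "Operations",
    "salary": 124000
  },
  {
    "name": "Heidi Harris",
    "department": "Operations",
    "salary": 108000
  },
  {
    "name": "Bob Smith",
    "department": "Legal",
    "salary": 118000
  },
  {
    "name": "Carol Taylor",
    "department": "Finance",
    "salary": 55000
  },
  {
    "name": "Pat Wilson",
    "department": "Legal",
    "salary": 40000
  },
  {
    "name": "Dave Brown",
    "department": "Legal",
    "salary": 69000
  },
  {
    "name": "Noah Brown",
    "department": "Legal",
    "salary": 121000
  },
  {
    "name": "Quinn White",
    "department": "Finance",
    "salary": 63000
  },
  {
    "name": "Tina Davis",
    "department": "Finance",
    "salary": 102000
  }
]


Group by: department

Groups:
  Finance: 3 people, avg salary = 220000/3 ≈ $73333.33
  Legal: 4 people, avg salary = 348000/4 = $87000
  Operations: 2 people, avg salary = 232000/2 = $116000

Highest average salary: Operations ($116000)

Operations ($116000)


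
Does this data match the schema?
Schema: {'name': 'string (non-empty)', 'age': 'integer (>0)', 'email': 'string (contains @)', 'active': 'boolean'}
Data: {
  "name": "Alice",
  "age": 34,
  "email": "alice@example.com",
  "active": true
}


Validating each field against schema:
  name: OK (non-empty string)
  age: OK (positive integer)
  email: OK (string with @)
  active: OK (boolean)

Result: VALID

VALID


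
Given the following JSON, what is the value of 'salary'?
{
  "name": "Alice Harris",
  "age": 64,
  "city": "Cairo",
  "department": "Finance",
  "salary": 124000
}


Looking up field 'salary'
Value: 124000

124000


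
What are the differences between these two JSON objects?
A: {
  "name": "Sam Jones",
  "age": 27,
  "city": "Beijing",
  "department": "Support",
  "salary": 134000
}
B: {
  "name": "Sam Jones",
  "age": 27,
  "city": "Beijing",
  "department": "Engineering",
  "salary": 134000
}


Comparing each field (in key order):
  name: same
  age: same
  city: same
  department: DIFFERENT
  salary: same
Differences:
  department: Support -> Engineering

1 field(s) changed

1 change: department


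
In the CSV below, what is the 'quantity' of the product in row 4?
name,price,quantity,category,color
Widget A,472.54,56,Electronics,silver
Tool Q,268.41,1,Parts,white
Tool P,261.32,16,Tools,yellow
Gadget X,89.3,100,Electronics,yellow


Query: Row 4 ('Gadget X'), column 'quantity'
Value: 100

100


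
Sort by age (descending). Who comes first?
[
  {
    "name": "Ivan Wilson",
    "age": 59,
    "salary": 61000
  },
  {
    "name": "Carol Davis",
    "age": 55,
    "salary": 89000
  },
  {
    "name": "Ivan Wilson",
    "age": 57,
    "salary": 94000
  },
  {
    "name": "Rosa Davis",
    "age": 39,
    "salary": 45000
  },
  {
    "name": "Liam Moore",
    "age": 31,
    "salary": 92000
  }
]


Sort by: age (descending)

Sorted order:
  1. Ivan Wilson (age = 59)
  2. Ivan Wilson (age = 57)
  3. Carol Davis (age = 55)
  4. Rosa Davis (age = 39)
  5. Liam Moore (age = 31)

First: Ivan Wilson

Ivan Wilson


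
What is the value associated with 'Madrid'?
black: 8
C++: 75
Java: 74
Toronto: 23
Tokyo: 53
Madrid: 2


Looking up key 'Madrid'
Value: 2

2


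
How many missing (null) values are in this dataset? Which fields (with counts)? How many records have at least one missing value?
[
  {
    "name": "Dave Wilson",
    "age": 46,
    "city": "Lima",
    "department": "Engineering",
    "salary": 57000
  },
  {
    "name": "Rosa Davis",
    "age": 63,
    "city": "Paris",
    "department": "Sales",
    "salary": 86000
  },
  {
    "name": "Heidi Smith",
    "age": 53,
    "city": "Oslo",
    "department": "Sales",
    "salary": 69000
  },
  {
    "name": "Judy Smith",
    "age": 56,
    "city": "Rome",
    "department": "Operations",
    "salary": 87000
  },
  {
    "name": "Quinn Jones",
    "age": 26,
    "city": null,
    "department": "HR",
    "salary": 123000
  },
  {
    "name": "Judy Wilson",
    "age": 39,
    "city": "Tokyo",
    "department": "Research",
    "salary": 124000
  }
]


Checking for missing (null) values in 6 records:

  Dave Wilson: complete
  Rosa Davis: complete
  Heidi Smith: complete
  Judy Smith: complete
  Quinn Jones: city
  Judy Wilson: complete

Per field:
  name: 0 missing
  age: 0 missing
  city: 1 missing
  department: 0 missing
  salary: 0 missing

Total missing values: 1
Records with any missing: 1

1 missing values (city: 1); 1 incomplete records


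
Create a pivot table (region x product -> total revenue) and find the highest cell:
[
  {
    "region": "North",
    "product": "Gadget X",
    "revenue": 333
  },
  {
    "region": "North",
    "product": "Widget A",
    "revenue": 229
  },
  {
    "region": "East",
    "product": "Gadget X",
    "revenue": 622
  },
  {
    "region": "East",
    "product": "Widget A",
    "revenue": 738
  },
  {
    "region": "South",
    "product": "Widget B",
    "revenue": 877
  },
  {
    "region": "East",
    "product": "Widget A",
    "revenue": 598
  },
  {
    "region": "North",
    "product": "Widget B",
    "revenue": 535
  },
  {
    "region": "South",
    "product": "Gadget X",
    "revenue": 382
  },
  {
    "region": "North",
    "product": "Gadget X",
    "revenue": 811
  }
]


Pivot: region (rows) x product (columns) -> total revenue

     Gadget X      Widget A      Widget B    
East           622          1336             0  
North         1144           229           535  
South          382             0           877  

Highest: East / Widget A = $1336

East / Widget A = $1336


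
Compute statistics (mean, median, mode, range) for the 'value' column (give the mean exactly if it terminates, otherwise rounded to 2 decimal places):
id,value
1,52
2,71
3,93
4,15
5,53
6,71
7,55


Data: [52, 71, 93, 15, 53, 71, 55]
Count: 7
Sum: 410
Mean: 410/7 ≈ 58.57 (rounded to 2 decimal places)
Sorted: [15, 52, 53, 55, 71, 71, 93]
Median: 55.0
Mode: 71 (2 times)
Range: 93 - 15 = 78
Min: 15, Max: 93

mean≈58.57, median=55.0, mode=71, range=78


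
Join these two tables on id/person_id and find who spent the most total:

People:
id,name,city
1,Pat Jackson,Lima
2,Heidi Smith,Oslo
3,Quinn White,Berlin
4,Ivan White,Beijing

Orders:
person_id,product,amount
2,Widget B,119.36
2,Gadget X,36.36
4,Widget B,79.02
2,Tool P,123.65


Join on: people.id = orders.person_id

Joined rows:
  Heidi Smith (Oslo) bought Widget B for $119.36
  Heidi Smith (Oslo) bought Gadget X for $36.36
  Ivan White (Beijing) bought Widget B for $79.02
  Heidi Smith (Oslo) bought Tool P for $123.65

Total per person:
  Heidi Smith: $279.37
  Ivan White: $79.02

Top spender: Heidi Smith ($279.37)

Heidi Smith ($279.37)


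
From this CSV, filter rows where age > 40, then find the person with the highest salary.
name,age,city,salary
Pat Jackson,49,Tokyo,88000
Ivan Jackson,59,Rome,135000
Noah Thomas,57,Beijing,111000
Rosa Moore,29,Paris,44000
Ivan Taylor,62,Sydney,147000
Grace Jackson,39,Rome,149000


Filter: age > 40
Sort by: salary (descending)

Filtered records (4):
  Ivan Taylor, age 62, salary $147000
  Ivan Jackson, age 59, salary $135000
  Noah Thomas, age 57, salary $111000
  Pat Jackson, age 49, salary $88000

Highest salary: Ivan Taylor ($147000)

Ivan Taylor


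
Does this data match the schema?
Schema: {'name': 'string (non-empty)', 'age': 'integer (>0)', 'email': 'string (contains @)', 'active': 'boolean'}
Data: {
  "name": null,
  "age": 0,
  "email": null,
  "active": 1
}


Validating each field against schema:
  name: FAIL (null is not a string)
  age: FAIL (0 is not > 0)
  email: FAIL (null is not a string)
  active: FAIL (1 is not a boolean)

Result: INVALID (4 errors: name, age, email, active)

INVALID (4 errors: name, age, email, active)


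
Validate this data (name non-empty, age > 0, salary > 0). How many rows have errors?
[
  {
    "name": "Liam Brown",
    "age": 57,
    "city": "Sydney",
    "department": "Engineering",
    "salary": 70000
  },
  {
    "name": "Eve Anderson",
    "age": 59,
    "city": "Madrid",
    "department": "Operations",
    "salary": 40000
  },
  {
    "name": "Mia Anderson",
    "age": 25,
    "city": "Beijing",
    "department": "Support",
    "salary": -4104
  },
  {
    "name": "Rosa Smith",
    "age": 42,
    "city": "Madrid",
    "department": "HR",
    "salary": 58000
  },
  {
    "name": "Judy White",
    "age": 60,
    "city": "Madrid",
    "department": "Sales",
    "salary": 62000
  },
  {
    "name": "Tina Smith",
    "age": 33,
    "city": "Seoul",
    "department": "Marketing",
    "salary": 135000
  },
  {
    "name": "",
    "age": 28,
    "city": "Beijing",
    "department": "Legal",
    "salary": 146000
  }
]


Validating 7 records:
Rules: name non-empty, age > 0, salary > 0

  Row 1 (Liam Brown): OK
  Row 2 (Eve Anderson): OK
  Row 3 (Mia Anderson): negative salary: -4104
  Row 4 (Rosa Smith): OK
  Row 5 (Judy White): OK
  Row 6 (Tina Smith): OK
  Row 7 (???): empty name

Total errors: 2

2 errors


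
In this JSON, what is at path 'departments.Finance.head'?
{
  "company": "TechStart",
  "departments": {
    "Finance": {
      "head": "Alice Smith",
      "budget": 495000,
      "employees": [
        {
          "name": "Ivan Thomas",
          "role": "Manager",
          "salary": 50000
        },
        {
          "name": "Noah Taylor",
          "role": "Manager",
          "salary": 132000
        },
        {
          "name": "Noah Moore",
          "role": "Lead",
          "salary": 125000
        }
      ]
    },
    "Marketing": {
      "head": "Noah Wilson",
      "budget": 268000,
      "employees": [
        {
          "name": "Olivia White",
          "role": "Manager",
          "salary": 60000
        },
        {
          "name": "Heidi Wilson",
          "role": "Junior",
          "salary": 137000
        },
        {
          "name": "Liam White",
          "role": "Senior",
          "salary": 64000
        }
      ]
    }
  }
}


Path: departments.Finance.head

Navigate:
  -> departments
  -> Finance
  -> head = 'Alice Smith'

Alice Smith


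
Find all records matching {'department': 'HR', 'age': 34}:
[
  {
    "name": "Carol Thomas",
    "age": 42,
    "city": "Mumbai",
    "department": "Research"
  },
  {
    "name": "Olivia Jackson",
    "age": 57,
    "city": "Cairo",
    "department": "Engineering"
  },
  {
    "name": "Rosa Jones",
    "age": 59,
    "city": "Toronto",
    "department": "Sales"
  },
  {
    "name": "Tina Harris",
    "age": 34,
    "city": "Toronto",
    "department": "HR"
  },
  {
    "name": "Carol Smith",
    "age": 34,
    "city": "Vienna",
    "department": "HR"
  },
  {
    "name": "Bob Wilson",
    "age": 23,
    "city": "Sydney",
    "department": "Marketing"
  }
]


Search criteria: {'department': 'HR', 'age': 34}

Checking 6 records:
  Carol Thomas: {department: Research, age: 42}
  Olivia Jackson: {department: Engineering, age: 57}
  Rosa Jones: {department: Sales, age: 59}
  Tina Harris: {department: HR, age: 34} <-- MATCH
  Carol Smith: {department: HR, age: 34} <-- MATCH
  Bob Wilson: {department: Marketing, age: 23}

Matches: ["Tina Harris", "Carol Smith"]

["Tina Harris", "Carol Smith"]
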